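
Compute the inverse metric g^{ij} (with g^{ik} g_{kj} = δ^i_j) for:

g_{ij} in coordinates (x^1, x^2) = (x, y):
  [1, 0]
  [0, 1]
The metric is diagonal, so g^{ij} is diagonal with entries 1/g_{ii}: diag(1, 1).
g^{ij}:
  [1, 0]
  [0, 1]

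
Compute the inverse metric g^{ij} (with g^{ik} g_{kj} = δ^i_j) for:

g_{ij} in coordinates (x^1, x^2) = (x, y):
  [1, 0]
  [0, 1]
The metric is diagonal, so g^{ij} is diagonal with entries 1/g_{ii}: diag(1, 1).
g^{ij}:
  [1, 0]
  [0, 1]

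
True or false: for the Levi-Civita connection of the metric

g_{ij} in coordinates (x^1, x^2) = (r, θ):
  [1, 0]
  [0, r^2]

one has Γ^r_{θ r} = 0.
Γ^r_{θ r} = (1/2) g^{rr} (∂_θ g_{rr} + ∂_r g_{rθ} - ∂_r g_{θr}) = (1/2)(1)((0) + (0) - (0)) = 0
This equals the proposed value 0.
True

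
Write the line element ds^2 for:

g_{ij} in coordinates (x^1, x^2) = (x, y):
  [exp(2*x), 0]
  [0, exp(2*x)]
ds^2 = g_{ij} dx^i dx^j; only the non-zero components contribute.
ds^2 = exp(2*x) dx^2 + exp(2*x) dy^2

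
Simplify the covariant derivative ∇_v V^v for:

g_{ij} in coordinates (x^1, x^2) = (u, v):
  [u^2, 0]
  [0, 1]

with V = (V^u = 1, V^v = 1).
Non-zero Christoffel symbols:
Γ^u_{u u} = 1/u
∇_v V^v = ∂_v V^v + Γ^v_{v j} V^j
  = (0) + (0)(1) + (0)(1)
  = 0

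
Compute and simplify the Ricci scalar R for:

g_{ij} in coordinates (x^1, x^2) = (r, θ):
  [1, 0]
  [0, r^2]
Non-zero Christoffel symbols (Γ^k_{ij} = Γ^k_{ji}):
Γ^r_{θ θ} = -r
Γ^θ_{r θ} = 1/r
Ricci tensor (R_{ij} = R^k_{ikj}): R_{rr} = 0, R_{rθ} = 0, R_{θθ} = 0
Inverse metric: g^{rr} = 1, g^{θθ} = 1/r^2
R = g^{ij} R_{ij} = (1)(0) + (1/r^2)(0) = 0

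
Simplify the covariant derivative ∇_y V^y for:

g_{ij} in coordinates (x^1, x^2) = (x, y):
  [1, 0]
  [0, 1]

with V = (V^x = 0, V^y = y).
All Christoffel symbols are zero.
∇_y V^y = ∂_y V^y + Γ^y_{y j} V^j
  = (1) + (0)(0) + (0)(y)
  = 1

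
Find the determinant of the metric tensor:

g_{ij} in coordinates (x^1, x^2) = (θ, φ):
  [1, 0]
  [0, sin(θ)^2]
For a 2×2 metric: det(g) = g_{11}·g_{22} - g_{12}·g_{21}
= (1)·(sin(θ)^2) - (0)·(0)
= sin(θ)^2 - 0
det(g) = sin(θ)^2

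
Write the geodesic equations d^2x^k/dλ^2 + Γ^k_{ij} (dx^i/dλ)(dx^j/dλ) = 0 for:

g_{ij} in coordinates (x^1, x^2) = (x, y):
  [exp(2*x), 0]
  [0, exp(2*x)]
Geodesic equation: d^2x^k/dλ^2 + Γ^k_{ij} (dx^i/dλ)(dx^j/dλ) = 0.
Non-zero Christoffel symbols:
Γ^x_{x x} = 1
Γ^x_{y y} = -1
Γ^y_{x y} = 1
Substituting (the symmetric pair Γ^k_{ij}, Γ^k_{ji} combines into a factor 2):
d^2x/dλ^2 + (dx/dλ)^2 - (dy/dλ)^2 = 0
d^2y/dλ^2 + 2 (dx/dλ)(dy/dλ) = 0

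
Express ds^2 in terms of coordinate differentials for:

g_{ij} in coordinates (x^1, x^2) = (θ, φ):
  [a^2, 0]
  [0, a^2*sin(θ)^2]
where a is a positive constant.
ds^2 = g_{ij} dx^i dx^j; only the non-zero components contribute.
ds^2 = a^2 dθ^2 + a^2*sin(θ)^2 dφ^2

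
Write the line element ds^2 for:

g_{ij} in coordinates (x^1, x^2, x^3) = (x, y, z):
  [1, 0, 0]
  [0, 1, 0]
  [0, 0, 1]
ds^2 = g_{ij} dx^i dx^j; only the non-zero components contribute.
ds^2 = dx^2 + dy^2 + dz^2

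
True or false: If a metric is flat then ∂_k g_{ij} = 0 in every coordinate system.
Flatness means R^i_{jkl} = 0; the components can still vary, e.g. the flat plane in polar coordinates has g_{θθ} = r^2.
False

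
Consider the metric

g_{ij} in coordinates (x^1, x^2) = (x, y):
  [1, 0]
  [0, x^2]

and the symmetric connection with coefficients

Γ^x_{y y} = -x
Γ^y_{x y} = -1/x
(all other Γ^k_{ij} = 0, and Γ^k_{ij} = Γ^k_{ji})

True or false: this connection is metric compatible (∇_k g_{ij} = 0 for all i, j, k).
Using ∇_k g_{ij} = ∂_k g_{ij} - Γ^m_{ki} g_{mj} - Γ^m_{kj} g_{im}:
∇_x g_{yy} = (2*x) - (-x) - (-x) = 4*x ≠ 0
So the connection is not metric compatible (it is not the Levi-Civita connection).
False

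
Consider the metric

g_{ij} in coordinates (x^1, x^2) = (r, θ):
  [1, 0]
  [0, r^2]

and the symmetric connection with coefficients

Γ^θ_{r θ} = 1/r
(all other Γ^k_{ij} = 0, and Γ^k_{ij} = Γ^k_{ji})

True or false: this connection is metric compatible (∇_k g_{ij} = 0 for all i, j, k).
Using ∇_k g_{ij} = ∂_k g_{ij} - Γ^m_{ki} g_{mj} - Γ^m_{kj} g_{im}:
∇_θ g_{rθ} = (0) - (r) - (0) = -r ≠ 0
So the connection is not metric compatible (it is not the Levi-Civita connection).
False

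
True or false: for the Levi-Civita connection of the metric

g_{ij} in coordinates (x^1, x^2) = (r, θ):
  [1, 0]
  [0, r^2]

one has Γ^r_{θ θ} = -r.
Γ^r_{θ θ} = (1/2) g^{rr} (∂_θ g_{rθ} + ∂_θ g_{rθ} - ∂_r g_{θθ}) = (1/2)(1)((0) + (0) - (2*r)) = -r
This equals the proposed value -r.
True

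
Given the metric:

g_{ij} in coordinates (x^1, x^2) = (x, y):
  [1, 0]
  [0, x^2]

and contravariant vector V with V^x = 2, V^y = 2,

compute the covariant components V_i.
V_i = g_{ij} V^j:
V_x = (1)(2) + (0)(2) = 2
V_y = (0)(2) + (x^2)(2) = 2*x^2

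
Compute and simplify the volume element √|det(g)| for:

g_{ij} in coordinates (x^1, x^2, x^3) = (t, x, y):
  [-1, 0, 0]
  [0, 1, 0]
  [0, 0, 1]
det(g) = -1
√|det(g)| = 1
Volume element: dV = 1 dt dx dy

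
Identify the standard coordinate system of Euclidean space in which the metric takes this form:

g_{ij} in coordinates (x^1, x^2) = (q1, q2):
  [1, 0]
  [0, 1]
All components are constant and the metric is the identity, i.e. orthonormal rectilinear coordinates.
Cartesian (2D) coordinates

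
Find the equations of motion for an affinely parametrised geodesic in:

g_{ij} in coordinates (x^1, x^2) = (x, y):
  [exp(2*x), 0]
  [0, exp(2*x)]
Geodesic equation: d^2x^k/dλ^2 + Γ^k_{ij} (dx^i/dλ)(dx^j/dλ) = 0.
Non-zero Christoffel symbols:
Γ^x_{x x} = 1
Γ^x_{y y} = -1
Γ^y_{x y} = 1
Substituting (the symmetric pair Γ^k_{ij}, Γ^k_{ji} combines into a factor 2):
d^2x/dλ^2 + (dx/dλ)^2 - (dy/dλ)^2 = 0
d^2y/dλ^2 + 2 (dx/dλ)(dy/dλ) = 0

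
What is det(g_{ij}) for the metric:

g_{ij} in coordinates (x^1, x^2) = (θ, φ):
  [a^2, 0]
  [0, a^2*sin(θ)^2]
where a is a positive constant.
For a 2×2 metric: det(g) = g_{11}·g_{22} - g_{12}·g_{21}
= (a^2)·(a^2*sin(θ)^2) - (0)·(0)
= a^4*sin(θ)^2 - 0
det(g) = a^4*sin(θ)^2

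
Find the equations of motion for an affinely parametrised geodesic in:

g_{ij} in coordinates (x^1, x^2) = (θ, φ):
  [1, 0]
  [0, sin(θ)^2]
Geodesic equation: d^2x^k/dλ^2 + Γ^k_{ij} (dx^i/dλ)(dx^j/dλ) = 0.
Non-zero Christoffel symbols:
Γ^θ_{φ φ} = -sin(2*θ)/2
Γ^φ_{θ φ} = 1/tan(θ)
Substituting (the symmetric pair Γ^k_{ij}, Γ^k_{ji} combines into a factor 2):
d^2θ/dλ^2 - (sin(2*θ)/2) (dφ/dλ)^2 = 0
d^2φ/dλ^2 + (2/tan(θ)) (dθ/dλ)(dφ/dλ) = 0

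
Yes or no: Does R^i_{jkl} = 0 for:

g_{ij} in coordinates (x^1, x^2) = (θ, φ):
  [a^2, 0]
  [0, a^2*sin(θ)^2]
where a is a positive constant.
Non-zero Christoffel symbols:
Γ^θ_{φ φ} = -sin(2*θ)/2
Γ^φ_{θ φ} = 1/tan(θ)
Ricci tensor: R_{θθ} = 1, R_{θφ} = 0, R_{φφ} = sin(θ)^2
The Ricci tensor is non-zero, so the Riemann tensor is non-zero: not flat.
No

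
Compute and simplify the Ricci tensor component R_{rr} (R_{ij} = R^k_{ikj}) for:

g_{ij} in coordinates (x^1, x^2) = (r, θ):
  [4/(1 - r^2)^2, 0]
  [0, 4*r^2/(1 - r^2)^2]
Non-zero Christoffel symbols (Γ^k_{ij} = Γ^k_{ji}):
Γ^r_{r r} = 2*r/(1 - r^2)
Γ^r_{θ θ} = (r^3 + r)/(r^2 - 1)
Γ^θ_{r θ} = (-r^2 - 1)/(r^3 - r)
R^r_{r r r} = 0 (a repeated index in an antisymmetric pair)
R^θ_{r θ r} = ∂_θ Γ^θ_{r r} - ∂_r Γ^θ_{r θ} + Γ^θ_{θ m} Γ^m_{r r} - Γ^θ_{r m} Γ^m_{r θ}
  = (0) - ((r^4 + 4*r^2 - 1)/(r^3 - r)^2) + (2*(r^2 + 1)/(r^2 - 1)^2) - ((r^2 + 1)^2/(r^3 - r)^2) = -4/(r^2 - 1)^2
R_{rr} = R^r_{r r r} + R^θ_{r θ r} = (0) + (-4/(r^2 - 1)^2) = -4/(r^2 - 1)^2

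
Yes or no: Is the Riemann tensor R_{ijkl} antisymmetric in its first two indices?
R_{ijkl} = -R_{jikl} (follows from metric compatibility).
Yes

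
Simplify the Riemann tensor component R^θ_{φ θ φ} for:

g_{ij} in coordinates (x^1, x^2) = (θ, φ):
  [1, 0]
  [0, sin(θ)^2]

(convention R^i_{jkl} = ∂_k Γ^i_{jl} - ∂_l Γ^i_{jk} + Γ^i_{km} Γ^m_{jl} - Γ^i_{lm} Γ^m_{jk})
Non-zero Christoffel symbols (Γ^k_{ij} = Γ^k_{ji}):
Γ^θ_{φ φ} = -sin(2*θ)/2
Γ^φ_{θ φ} = 1/tan(θ)
R^θ_{φ θ φ} = ∂_θ Γ^θ_{φ φ} - ∂_φ Γ^θ_{φ θ} + Γ^θ_{θ m} Γ^m_{φ φ} - Γ^θ_{φ m} Γ^m_{φ θ}
  = (-cos(2*θ)) - (0) + (0) - (-cos(θ)^2) = sin(θ)^2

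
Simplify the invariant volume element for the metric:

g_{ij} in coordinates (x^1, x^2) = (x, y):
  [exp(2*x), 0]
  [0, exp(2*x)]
det(g) = exp(4*x)
√|det(g)| = exp(2*x)
Volume element: dV = exp(2*x) dx dy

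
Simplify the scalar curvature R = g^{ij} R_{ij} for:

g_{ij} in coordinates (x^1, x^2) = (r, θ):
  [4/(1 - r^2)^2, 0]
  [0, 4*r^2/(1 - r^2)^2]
Non-zero Christoffel symbols (Γ^k_{ij} = Γ^k_{ji}):
Γ^r_{r r} = 2*r/(1 - r^2)
Γ^r_{θ θ} = (r^3 + r)/(r^2 - 1)
Γ^θ_{r θ} = (-r^2 - 1)/(r^3 - r)
Ricci tensor (R_{ij} = R^k_{ikj}): R_{rr} = -4/(r^2 - 1)^2, R_{rθ} = 0, R_{θθ} = -4*r^2/(r^2 - 1)^2
Inverse metric: g^{rr} = (1 - r^2)^2/4, g^{θθ} = (1 - r^2)^2/(4*r^2)
R = g^{ij} R_{ij} = ((1 - r^2)^2/4)(-4/(r^2 - 1)^2) + ((1 - r^2)^2/(4*r^2))(-4*r^2/(r^2 - 1)^2) = -2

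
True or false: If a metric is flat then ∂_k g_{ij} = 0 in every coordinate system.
Flatness means R^i_{jkl} = 0; the components can still vary, e.g. the flat plane in polar coordinates has g_{θθ} = r^2.
False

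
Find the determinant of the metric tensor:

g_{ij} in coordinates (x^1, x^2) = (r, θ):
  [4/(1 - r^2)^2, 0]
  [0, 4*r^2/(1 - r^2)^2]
For a 2×2 metric: det(g) = g_{11}·g_{22} - g_{12}·g_{21}
= (4/(1 - r^2)^2)·(4*r^2/(1 - r^2)^2) - (0)·(0)
= 16*r^2/(1 - r^2)^4 - 0
det(g) = 16*r^2/(1 - r^2)^4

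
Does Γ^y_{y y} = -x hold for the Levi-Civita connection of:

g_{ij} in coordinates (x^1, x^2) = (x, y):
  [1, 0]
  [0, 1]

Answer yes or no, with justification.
Γ^y_{y y} = (1/2) g^{yy} (∂_y g_{yy} + ∂_y g_{yy} - ∂_y g_{yy}) = (1/2)(1)((0) + (0) - (0)) = 0
This differs from the proposed value -x.
No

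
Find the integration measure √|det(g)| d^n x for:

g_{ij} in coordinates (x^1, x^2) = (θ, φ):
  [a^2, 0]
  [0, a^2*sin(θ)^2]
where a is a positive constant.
det(g) = a^4*sin(θ)^2
√|det(g)| = a^2*sin(θ) (taking 0 < θ < π so that |sin(θ)| = sin(θ))
Volume element: dV = a^2*sin(θ) dθ dφ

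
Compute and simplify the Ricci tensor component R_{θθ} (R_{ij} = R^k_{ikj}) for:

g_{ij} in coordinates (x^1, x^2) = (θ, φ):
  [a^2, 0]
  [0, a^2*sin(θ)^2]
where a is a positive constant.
Non-zero Christoffel symbols (Γ^k_{ij} = Γ^k_{ji}):
Γ^θ_{φ φ} = -sin(2*θ)/2
Γ^φ_{θ φ} = 1/tan(θ)
R^θ_{θ θ θ} = 0 (a repeated index in an antisymmetric pair)
R^φ_{θ φ θ} = ∂_φ Γ^φ_{θ θ} - ∂_θ Γ^φ_{θ φ} + Γ^φ_{φ m} Γ^m_{θ θ} - Γ^φ_{θ m} Γ^m_{θ φ}
  = (0) - (-1/sin(θ)^2) + (0) - (1/tan(θ)^2) = 1
R_{θθ} = R^θ_{θ θ θ} + R^φ_{θ φ θ} = (0) + (1) = 1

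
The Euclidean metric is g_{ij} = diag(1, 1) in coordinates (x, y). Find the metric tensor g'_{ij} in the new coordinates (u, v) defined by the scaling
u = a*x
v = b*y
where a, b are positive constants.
Invert the transformation: x = u/a, y = v/b
g'_{ij} = (∂x^k/∂x'^i)(∂x^l/∂x'^j) g_{kl}; with g_{kl} = δ_{kl} this is Σ_k (∂x^k/∂x'^i)(∂x^k/∂x'^j).
Jacobian: ∂x/∂u = 1/a, ∂x/∂v = 0, ∂y/∂u = 0, ∂y/∂v = 1/b
g'_{uu} = (1/a)(1/a) + (0)(0) = 1/a^2
g'_{uv} = (1/a)(0) + (0)(1/b) = 0
g'_{vv} = (0)(0) + (1/b)(1/b) = 1/b^2
g'_{ij} = diag(1/a^2, 1/b^2)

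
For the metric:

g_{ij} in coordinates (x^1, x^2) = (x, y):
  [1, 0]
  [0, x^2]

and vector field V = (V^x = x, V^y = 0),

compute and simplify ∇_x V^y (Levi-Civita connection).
Non-zero Christoffel symbols:
Γ^x_{y y} = -x
Γ^y_{x y} = 1/x
∇_x V^y = ∂_x V^y + Γ^y_{x j} V^j
  = (0) + (0)(x) + (1/x)(0)
  = 0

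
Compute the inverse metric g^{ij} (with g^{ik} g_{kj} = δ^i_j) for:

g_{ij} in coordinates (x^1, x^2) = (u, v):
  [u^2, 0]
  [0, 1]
The metric is diagonal, so g^{ij} is diagonal with entries 1/g_{ii}: diag(1/(u^2), 1).
g^{ij}:
  [1/u^2, 0]
  [0, 1]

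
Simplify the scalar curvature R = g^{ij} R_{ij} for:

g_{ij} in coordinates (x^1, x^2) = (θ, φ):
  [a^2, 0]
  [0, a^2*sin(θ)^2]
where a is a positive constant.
Non-zero Christoffel symbols (Γ^k_{ij} = Γ^k_{ji}):
Γ^θ_{φ φ} = -sin(2*θ)/2
Γ^φ_{θ φ} = 1/tan(θ)
Ricci tensor (R_{ij} = R^k_{ikj}): R_{θθ} = 1, R_{θφ} = 0, R_{φφ} = sin(θ)^2
Inverse metric: g^{θθ} = 1/a^2, g^{φφ} = 1/(a^2*sin(θ)^2)
R = g^{ij} R_{ij} = (1/a^2)(1) + (1/(a^2*sin(θ)^2))(sin(θ)^2) = 2/a^2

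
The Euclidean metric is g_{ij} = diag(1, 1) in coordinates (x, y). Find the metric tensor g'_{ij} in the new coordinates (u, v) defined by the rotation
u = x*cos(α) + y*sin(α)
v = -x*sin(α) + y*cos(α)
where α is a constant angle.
Invert the transformation: x = u*cos(α) - v*sin(α), y = u*sin(α) + v*cos(α)
g'_{ij} = (∂x^k/∂x'^i)(∂x^l/∂x'^j) g_{kl}; with g_{kl} = δ_{kl} this is Σ_k (∂x^k/∂x'^i)(∂x^k/∂x'^j).
Jacobian: ∂x/∂u = cos(α), ∂x/∂v = -sin(α), ∂y/∂u = sin(α), ∂y/∂v = cos(α)
g'_{uu} = (cos(α))(cos(α)) + (sin(α))(sin(α)) = 1
g'_{uv} = (cos(α))(-sin(α)) + (sin(α))(cos(α)) = 0
g'_{vv} = (-sin(α))(-sin(α)) + (cos(α))(cos(α)) = 1
g'_{ij} = diag(1, 1)
The Euclidean metric is invariant under rotations.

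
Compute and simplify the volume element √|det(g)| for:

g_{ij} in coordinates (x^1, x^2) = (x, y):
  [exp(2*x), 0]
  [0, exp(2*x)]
det(g) = exp(4*x)
√|det(g)| = exp(2*x)
Volume element: dV = exp(2*x) dx dy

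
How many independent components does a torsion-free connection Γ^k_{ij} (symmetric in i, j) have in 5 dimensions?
Γ^k_{ij} has n choices for the upper index and n(n+1)/2 independent symmetric lower index pairs.
Total = 5 × 5×6/2 = 5 × 15 = 75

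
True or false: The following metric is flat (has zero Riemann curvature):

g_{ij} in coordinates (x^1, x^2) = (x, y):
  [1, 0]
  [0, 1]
All metric components are constant, so every Christoffel symbol vanishes and R^i_{jkl} = 0.
True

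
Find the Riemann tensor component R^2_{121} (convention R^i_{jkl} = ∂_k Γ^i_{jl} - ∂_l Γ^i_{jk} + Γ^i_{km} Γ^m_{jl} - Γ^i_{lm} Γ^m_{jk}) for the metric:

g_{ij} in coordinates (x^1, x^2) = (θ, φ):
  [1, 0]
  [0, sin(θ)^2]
Non-zero Christoffel symbols (Γ^k_{ij} = Γ^k_{ji}):
Γ^θ_{φ φ} = -sin(2*θ)/2
Γ^φ_{θ φ} = 1/tan(θ)
R^φ_{θ φ θ} = ∂_φ Γ^φ_{θ θ} - ∂_θ Γ^φ_{θ φ} + Γ^φ_{φ m} Γ^m_{θ θ} - Γ^φ_{θ m} Γ^m_{θ φ}
  = (0) - (-1/sin(θ)^2) + (0) - (1/tan(θ)^2) = 1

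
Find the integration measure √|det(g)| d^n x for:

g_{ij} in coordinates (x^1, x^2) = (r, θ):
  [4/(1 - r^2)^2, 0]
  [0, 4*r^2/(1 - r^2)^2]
det(g) = 16*r^2/(1 - r^2)^4
√|det(g)| = 4*r/(r^2 - 1)^2
Volume element: dV = 4*r/(r^2 - 1)^2 dr dθ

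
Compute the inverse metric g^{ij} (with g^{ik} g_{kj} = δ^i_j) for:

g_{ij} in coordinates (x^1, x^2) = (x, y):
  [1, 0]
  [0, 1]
The metric is diagonal, so g^{ij} is diagonal with entries 1/g_{ii}: diag(1, 1).
g^{ij}:
  [1, 0]
  [0, 1]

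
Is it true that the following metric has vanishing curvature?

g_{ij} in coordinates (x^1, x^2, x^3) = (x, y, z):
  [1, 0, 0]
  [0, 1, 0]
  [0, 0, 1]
All metric components are constant, so every Christoffel symbol vanishes and R^i_{jkl} = 0.
Yes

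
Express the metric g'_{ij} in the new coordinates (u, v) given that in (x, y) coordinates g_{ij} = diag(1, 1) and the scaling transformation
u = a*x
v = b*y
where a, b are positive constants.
Invert the transformation: x = u/a, y = v/b
g'_{ij} = (∂x^k/∂x'^i)(∂x^l/∂x'^j) g_{kl}; with g_{kl} = δ_{kl} this is Σ_k (∂x^k/∂x'^i)(∂x^k/∂x'^j).
Jacobian: ∂x/∂u = 1/a, ∂x/∂v = 0, ∂y/∂u = 0, ∂y/∂v = 1/b
g'_{uu} = (1/a)(1/a) + (0)(0) = 1/a^2
g'_{uv} = (1/a)(0) + (0)(1/b) = 0
g'_{vv} = (0)(0) + (1/b)(1/b) = 1/b^2
g'_{ij} = diag(1/a^2, 1/b^2)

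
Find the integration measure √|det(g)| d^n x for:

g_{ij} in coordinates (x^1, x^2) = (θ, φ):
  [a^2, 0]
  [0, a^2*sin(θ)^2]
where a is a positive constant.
det(g) = a^4*sin(θ)^2
√|det(g)| = a^2*sin(θ) (taking 0 < θ < π so that |sin(θ)| = sin(θ))
Volume element: dV = a^2*sin(θ) dθ dφ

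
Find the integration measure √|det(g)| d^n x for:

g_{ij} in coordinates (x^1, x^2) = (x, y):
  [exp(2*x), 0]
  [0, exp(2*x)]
det(g) = exp(4*x)
√|det(g)| = exp(2*x)
Volume element: dV = exp(2*x) dx dy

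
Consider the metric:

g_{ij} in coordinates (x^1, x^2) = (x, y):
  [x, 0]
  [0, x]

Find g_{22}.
With x^1 = x, x^2 = y, g_{22} = g_{yy} is the row-2, column-2 entry of the matrix.
g_{22} = x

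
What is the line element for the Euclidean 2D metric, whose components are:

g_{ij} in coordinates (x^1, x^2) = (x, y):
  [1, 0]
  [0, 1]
ds^2 = g_{ij} dx^i dx^j; only the non-zero components contribute.
ds^2 = dx^2 + dy^2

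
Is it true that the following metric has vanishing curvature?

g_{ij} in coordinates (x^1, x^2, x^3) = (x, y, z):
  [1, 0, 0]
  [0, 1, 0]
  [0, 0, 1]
All metric components are constant, so every Christoffel symbol vanishes and R^i_{jkl} = 0.
Yes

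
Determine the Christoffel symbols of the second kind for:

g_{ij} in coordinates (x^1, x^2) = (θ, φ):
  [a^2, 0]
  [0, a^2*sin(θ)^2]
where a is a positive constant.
Using Γ^k_{ij} = (1/2) g^{km} (∂_i g_{mj} + ∂_j g_{mi} - ∂_m g_{ij}); the metric is diagonal, so only the m = k term contributes.
Non-zero symbols (using the symmetry Γ^k_{ij} = Γ^k_{ji}):
Γ^θ_{φ φ} = (1/2) g^{θθ} (∂_φ g_{θφ} + ∂_φ g_{θφ} - ∂_θ g_{φφ}) = (1/2)(1/a^2)((0) + (0) - (a^2*sin(2*θ))) = -sin(2*θ)/2
Γ^φ_{θ φ} = (1/2) g^{φφ} (∂_θ g_{φφ} + ∂_φ g_{φθ} - ∂_φ g_{θφ}) = (1/2)(1/(a^2*sin(θ)^2))((a^2*sin(2*θ)) + (0) - (0)) = 1/tan(θ)
All other Christoffel symbols are zero.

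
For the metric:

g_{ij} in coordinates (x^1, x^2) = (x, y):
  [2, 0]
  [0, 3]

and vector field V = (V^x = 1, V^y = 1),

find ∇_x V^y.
All Christoffel symbols are zero.
∇_x V^y = ∂_x V^y + Γ^y_{x j} V^j
  = (0) + (0)(1) + (0)(1)
  = 0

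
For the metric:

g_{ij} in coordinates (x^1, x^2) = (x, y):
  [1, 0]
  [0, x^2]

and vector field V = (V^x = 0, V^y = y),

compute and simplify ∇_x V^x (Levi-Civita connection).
Non-zero Christoffel symbols:
Γ^x_{y y} = -x
Γ^y_{x y} = 1/x
∇_x V^x = ∂_x V^x + Γ^x_{x j} V^j
  = (0) + (0)(0) + (0)(y)
  = 0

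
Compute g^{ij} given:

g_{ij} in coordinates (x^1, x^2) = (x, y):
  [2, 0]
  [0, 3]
The metric is diagonal, so g^{ij} is diagonal with entries 1/g_{ii}: diag(1/2, 1/3).
g^{ij}:
  [1/2, 0]
  [0, 1/3]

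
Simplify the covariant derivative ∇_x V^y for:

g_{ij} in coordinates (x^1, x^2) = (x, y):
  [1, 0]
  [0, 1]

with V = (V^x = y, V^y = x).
All Christoffel symbols are zero.
∇_x V^y = ∂_x V^y + Γ^y_{x j} V^j
  = (1) + (0)(y) + (0)(x)
  = 1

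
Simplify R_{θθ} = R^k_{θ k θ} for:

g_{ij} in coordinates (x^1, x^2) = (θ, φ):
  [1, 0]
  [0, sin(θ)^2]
Non-zero Christoffel symbols (Γ^k_{ij} = Γ^k_{ji}):
Γ^θ_{φ φ} = -sin(2*θ)/2
Γ^φ_{θ φ} = 1/tan(θ)
R^θ_{θ θ θ} = 0 (a repeated index in an antisymmetric pair)
R^φ_{θ φ θ} = ∂_φ Γ^φ_{θ θ} - ∂_θ Γ^φ_{θ φ} + Γ^φ_{φ m} Γ^m_{θ θ} - Γ^φ_{θ m} Γ^m_{θ φ}
  = (0) - (-1/sin(θ)^2) + (0) - (1/tan(θ)^2) = 1
R_{θθ} = R^θ_{θ θ θ} + R^φ_{θ φ θ} = (0) + (1) = 1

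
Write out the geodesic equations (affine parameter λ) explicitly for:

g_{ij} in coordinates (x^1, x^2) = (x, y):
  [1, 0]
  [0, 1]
Geodesic equation: d^2x^k/dλ^2 + Γ^k_{ij} (dx^i/dλ)(dx^j/dλ) = 0.
All Christoffel symbols vanish, so the geodesics are straight lines:
d^2x/dλ^2 = 0
d^2y/dλ^2 = 0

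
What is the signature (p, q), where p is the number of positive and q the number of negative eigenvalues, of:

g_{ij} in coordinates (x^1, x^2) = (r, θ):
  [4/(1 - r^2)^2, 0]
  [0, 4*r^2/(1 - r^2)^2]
The metric is diagonal, so its eigenvalues are the diagonal entries: 4/(1 - r^2)^2, 4*r^2/(1 - r^2)^2 (at a generic point, where coordinate-dependent entries are positive).
2 positive, 0 negative.
(2, 0) - Riemannian (positive definite)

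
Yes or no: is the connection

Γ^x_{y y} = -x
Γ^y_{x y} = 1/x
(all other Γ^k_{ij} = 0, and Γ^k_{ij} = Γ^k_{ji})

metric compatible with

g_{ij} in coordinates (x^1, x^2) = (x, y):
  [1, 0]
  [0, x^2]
Using ∇_k g_{ij} = ∂_k g_{ij} - Γ^m_{ki} g_{mj} - Γ^m_{kj} g_{im}:
e.g. ∇_x g_{yy} = (2*x) - (x) - (x) = 0
Every component ∇_k g_{ij} vanishes: the connection is metric compatible.
Yes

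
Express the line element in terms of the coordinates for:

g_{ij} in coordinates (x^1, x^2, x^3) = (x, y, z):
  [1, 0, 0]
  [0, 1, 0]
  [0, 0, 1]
ds^2 = g_{ij} dx^i dx^j; only the non-zero components contribute.
ds^2 = dx^2 + dy^2 + dz^2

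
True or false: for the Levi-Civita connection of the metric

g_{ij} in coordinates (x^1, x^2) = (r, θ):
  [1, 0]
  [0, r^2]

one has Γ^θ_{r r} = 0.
Γ^θ_{r r} = (1/2) g^{θθ} (∂_r g_{θr} + ∂_r g_{θr} - ∂_θ g_{rr}) = (1/2)(1/r^2)((0) + (0) - (0)) = 0
This equals the proposed value 0.
True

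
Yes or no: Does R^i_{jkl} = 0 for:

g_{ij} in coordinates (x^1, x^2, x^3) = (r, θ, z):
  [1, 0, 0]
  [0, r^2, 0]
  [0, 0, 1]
Non-zero Christoffel symbols:
Γ^r_{θ θ} = -r
Γ^θ_{r θ} = 1/r
Ricci tensor: R_{rr} = 0, R_{rθ} = 0, R_{rz} = 0, R_{θθ} = 0, R_{θz} = 0, R_{zz} = 0
All R_{ij} vanish; in 3 dimensions the Riemann tensor is fully determined by the Ricci tensor, so R^i_{jkl} = 0: the metric is flat (curvilinear coordinates on flat space).
Yes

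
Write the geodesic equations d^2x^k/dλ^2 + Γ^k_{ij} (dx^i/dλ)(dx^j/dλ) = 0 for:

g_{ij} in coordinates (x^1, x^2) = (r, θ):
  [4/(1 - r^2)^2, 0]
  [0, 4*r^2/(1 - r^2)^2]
Geodesic equation: d^2x^k/dλ^2 + Γ^k_{ij} (dx^i/dλ)(dx^j/dλ) = 0.
Non-zero Christoffel symbols:
Γ^r_{r r} = 2*r/(1 - r^2)
Γ^r_{θ θ} = (r^3 + r)/(r^2 - 1)
Γ^θ_{r θ} = (-r^2 - 1)/(r^3 - r)
Substituting (the symmetric pair Γ^k_{ij}, Γ^k_{ji} combines into a factor 2):
d^2r/dλ^2 + (2*r/(1 - r^2)) (dr/dλ)^2 + ((r^3 + r)/(r^2 - 1)) (dθ/dλ)^2 = 0
d^2θ/dλ^2 + ((-2*r^2 - 2)/(r^3 - r)) (dr/dλ)(dθ/dλ) = 0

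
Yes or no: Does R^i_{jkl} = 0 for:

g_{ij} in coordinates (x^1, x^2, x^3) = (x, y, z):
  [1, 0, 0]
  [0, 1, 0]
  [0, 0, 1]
All metric components are constant, so every Christoffel symbol vanishes and R^i_{jkl} = 0.
Yes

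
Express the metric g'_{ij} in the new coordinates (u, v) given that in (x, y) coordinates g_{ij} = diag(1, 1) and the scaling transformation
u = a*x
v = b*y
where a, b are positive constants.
Invert the transformation: x = u/a, y = v/b
g'_{ij} = (∂x^k/∂x'^i)(∂x^l/∂x'^j) g_{kl}; with g_{kl} = δ_{kl} this is Σ_k (∂x^k/∂x'^i)(∂x^k/∂x'^j).
Jacobian: ∂x/∂u = 1/a, ∂x/∂v = 0, ∂y/∂u = 0, ∂y/∂v = 1/b
g'_{uu} = (1/a)(1/a) + (0)(0) = 1/a^2
g'_{uv} = (1/a)(0) + (0)(1/b) = 0
g'_{vv} = (0)(0) + (1/b)(1/b) = 1/b^2
g'_{ij} = diag(1/a^2, 1/b^2)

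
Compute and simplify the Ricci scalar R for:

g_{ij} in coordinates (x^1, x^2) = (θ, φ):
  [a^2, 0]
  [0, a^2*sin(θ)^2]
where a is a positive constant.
Non-zero Christoffel symbols (Γ^k_{ij} = Γ^k_{ji}):
Γ^θ_{φ φ} = -sin(2*θ)/2
Γ^φ_{θ φ} = 1/tan(θ)
Ricci tensor (R_{ij} = R^k_{ikj}): R_{θθ} = 1, R_{θφ} = 0, R_{φφ} = sin(θ)^2
Inverse metric: g^{θθ} = 1/a^2, g^{φφ} = 1/(a^2*sin(θ)^2)
R = g^{ij} R_{ij} = (1/a^2)(1) + (1/(a^2*sin(θ)^2))(sin(θ)^2) = 2/a^2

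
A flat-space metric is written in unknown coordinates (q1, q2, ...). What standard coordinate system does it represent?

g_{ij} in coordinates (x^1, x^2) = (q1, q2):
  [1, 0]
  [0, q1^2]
The line element ds^2 = dq1^2 + q1^2 dq2^2 is dr^2 + r^2 dθ^2 with q1 = r, q2 = θ.
polar coordinates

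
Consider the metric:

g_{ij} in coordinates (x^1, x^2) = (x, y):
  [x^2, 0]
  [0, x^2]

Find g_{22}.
With x^1 = x, x^2 = y, g_{22} = g_{yy} is the row-2, column-2 entry of the matrix.
g_{22} = x^2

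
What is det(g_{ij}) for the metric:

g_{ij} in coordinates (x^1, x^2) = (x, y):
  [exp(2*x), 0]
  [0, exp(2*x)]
For a 2×2 metric: det(g) = g_{11}·g_{22} - g_{12}·g_{21}
= (exp(2*x))·(exp(2*x)) - (0)·(0)
= exp(4*x) - 0
det(g) = exp(4*x)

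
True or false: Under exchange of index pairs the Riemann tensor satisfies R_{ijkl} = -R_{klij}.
The pair-exchange symmetry has a plus sign: R_{ijkl} = +R_{klij}.
False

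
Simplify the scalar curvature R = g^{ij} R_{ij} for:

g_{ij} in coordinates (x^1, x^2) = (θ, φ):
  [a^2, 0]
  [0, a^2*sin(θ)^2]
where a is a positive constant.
Non-zero Christoffel symbols (Γ^k_{ij} = Γ^k_{ji}):
Γ^θ_{φ φ} = -sin(2*θ)/2
Γ^φ_{θ φ} = 1/tan(θ)
Ricci tensor (R_{ij} = R^k_{ikj}): R_{θθ} = 1, R_{θφ} = 0, R_{φφ} = sin(θ)^2
Inverse metric: g^{θθ} = 1/a^2, g^{φφ} = 1/(a^2*sin(θ)^2)
R = g^{ij} R_{ij} = (1/a^2)(1) + (1/(a^2*sin(θ)^2))(sin(θ)^2) = 2/a^2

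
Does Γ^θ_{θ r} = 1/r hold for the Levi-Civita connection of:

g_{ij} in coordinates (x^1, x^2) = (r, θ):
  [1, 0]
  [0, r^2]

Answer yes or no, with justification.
Γ^θ_{θ r} = (1/2) g^{θθ} (∂_θ g_{θr} + ∂_r g_{θθ} - ∂_θ g_{θr}) = (1/2)(1/r^2)((0) + (2*r) - (0)) = 1/r
This equals the proposed value 1/r.
Yes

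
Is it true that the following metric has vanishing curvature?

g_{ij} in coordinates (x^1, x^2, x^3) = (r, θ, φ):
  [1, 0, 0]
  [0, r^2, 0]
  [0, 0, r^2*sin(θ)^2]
Non-zero Christoffel symbols:
Γ^r_{θ θ} = -r
Γ^r_{φ φ} = -r*sin(θ)^2
Γ^θ_{r θ} = 1/r
Γ^θ_{φ φ} = -sin(2*θ)/2
Γ^φ_{r φ} = 1/r
Γ^φ_{θ φ} = 1/tan(θ)
Ricci tensor: R_{rr} = 0, R_{rθ} = 0, R_{rφ} = 0, R_{θθ} = 0, R_{θφ} = 0, R_{φφ} = 0
All R_{ij} vanish; in 3 dimensions the Riemann tensor is fully determined by the Ricci tensor, so R^i_{jkl} = 0: the metric is flat (curvilinear coordinates on flat space).
Yes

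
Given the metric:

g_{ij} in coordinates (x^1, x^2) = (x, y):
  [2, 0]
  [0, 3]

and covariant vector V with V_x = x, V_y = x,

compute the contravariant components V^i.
Inverse metric (diagonal): g^{xx} = 1/2, g^{yy} = 1/3
V^i = g^{ij} V_j:
V^x = (1/2)(x) + (0)(x) = x/2
V^y = (0)(x) + (1/3)(x) = x/3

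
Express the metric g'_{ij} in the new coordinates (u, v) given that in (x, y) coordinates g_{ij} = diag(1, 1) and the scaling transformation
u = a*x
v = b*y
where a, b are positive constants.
Invert the transformation: x = u/a, y = v/b
g'_{ij} = (∂x^k/∂x'^i)(∂x^l/∂x'^j) g_{kl}; with g_{kl} = δ_{kl} this is Σ_k (∂x^k/∂x'^i)(∂x^k/∂x'^j).
Jacobian: ∂x/∂u = 1/a, ∂x/∂v = 0, ∂y/∂u = 0, ∂y/∂v = 1/b
g'_{uu} = (1/a)(1/a) + (0)(0) = 1/a^2
g'_{uv} = (1/a)(0) + (0)(1/b) = 0
g'_{vv} = (0)(0) + (1/b)(1/b) = 1/b^2
g'_{ij} = diag(1/a^2, 1/b^2)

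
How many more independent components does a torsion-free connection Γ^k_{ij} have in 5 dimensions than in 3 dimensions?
Independent components in n dimensions: n × n(n+1)/2 = n^2(n+1)/2.
5D: 5 × 15 = 75
3D: 3 × 6 = 18
Difference = 75 - 18 = 57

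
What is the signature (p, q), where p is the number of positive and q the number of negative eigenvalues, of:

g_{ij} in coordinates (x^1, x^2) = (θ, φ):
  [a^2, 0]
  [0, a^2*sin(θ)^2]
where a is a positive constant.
The metric is diagonal, so its eigenvalues are the diagonal entries: a^2, a^2*sin(θ)^2 (at a generic point, where coordinate-dependent entries are positive).
2 positive, 0 negative.
(2, 0) - Riemannian (positive definite)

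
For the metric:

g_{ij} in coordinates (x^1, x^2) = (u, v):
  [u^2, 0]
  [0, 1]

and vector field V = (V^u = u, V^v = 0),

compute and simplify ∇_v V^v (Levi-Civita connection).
Non-zero Christoffel symbols:
Γ^u_{u u} = 1/u
∇_v V^v = ∂_v V^v + Γ^v_{v j} V^j
  = (0) + (0)(u) + (0)(0)
  = 0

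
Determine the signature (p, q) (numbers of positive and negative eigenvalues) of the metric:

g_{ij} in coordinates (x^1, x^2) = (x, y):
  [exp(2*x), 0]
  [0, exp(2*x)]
The metric is diagonal, so its eigenvalues are the diagonal entries: exp(2*x), exp(2*x) (at a generic point, where coordinate-dependent entries are positive).
2 positive, 0 negative.
(2, 0) - Riemannian (positive definite)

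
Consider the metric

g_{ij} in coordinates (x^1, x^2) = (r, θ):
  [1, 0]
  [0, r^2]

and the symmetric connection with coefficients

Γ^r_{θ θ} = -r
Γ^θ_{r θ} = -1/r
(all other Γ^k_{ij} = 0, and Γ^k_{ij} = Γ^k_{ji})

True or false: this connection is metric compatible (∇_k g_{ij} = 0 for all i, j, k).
Using ∇_k g_{ij} = ∂_k g_{ij} - Γ^m_{ki} g_{mj} - Γ^m_{kj} g_{im}:
∇_r g_{θθ} = (2*r) - (-r) - (-r) = 4*r ≠ 0
So the connection is not metric compatible (it is not the Levi-Civita connection).
False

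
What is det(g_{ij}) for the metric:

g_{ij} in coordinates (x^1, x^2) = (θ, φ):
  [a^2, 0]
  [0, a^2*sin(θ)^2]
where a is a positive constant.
For a 2×2 metric: det(g) = g_{11}·g_{22} - g_{12}·g_{21}
= (a^2)·(a^2*sin(θ)^2) - (0)·(0)
= a^4*sin(θ)^2 - 0
det(g) = a^4*sin(θ)^2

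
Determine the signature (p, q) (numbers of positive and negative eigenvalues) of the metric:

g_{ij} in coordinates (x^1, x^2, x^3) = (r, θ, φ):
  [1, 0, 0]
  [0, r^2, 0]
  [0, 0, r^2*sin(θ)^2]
The metric is diagonal, so its eigenvalues are the diagonal entries: 1, r^2, r^2*sin(θ)^2 (at a generic point, where coordinate-dependent entries are positive).
3 positive, 0 negative.
(3, 0) - Riemannian (positive definite)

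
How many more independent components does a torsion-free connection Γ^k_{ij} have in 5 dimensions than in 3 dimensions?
Independent components in n dimensions: n × n(n+1)/2 = n^2(n+1)/2.
5D: 5 × 15 = 75
3D: 3 × 6 = 18
Difference = 75 - 18 = 57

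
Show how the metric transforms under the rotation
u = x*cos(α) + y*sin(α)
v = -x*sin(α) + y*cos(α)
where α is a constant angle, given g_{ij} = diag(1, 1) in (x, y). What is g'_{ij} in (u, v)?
Invert the transformation: x = u*cos(α) - v*sin(α), y = u*sin(α) + v*cos(α)
g'_{ij} = (∂x^k/∂x'^i)(∂x^l/∂x'^j) g_{kl}; with g_{kl} = δ_{kl} this is Σ_k (∂x^k/∂x'^i)(∂x^k/∂x'^j).
Jacobian: ∂x/∂u = cos(α), ∂x/∂v = -sin(α), ∂y/∂u = sin(α), ∂y/∂v = cos(α)
g'_{uu} = (cos(α))(cos(α)) + (sin(α))(sin(α)) = 1
g'_{uv} = (cos(α))(-sin(α)) + (sin(α))(cos(α)) = 0
g'_{vv} = (-sin(α))(-sin(α)) + (cos(α))(cos(α)) = 1
g'_{ij} = diag(1, 1)
The Euclidean metric is invariant under rotations.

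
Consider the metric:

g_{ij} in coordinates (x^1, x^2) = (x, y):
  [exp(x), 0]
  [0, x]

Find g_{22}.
With x^1 = x, x^2 = y, g_{22} = g_{yy} is the row-2, column-2 entry of the matrix.
g_{22} = x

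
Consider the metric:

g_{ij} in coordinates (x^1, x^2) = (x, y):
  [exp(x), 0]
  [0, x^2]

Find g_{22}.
With x^1 = x, x^2 = y, g_{22} = g_{yy} is the row-2, column-2 entry of the matrix.
g_{22} = x^2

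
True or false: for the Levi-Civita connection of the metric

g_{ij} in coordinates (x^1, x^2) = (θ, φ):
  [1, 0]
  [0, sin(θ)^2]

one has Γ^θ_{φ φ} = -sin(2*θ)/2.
Γ^θ_{φ φ} = (1/2) g^{θθ} (∂_φ g_{θφ} + ∂_φ g_{θφ} - ∂_θ g_{φφ}) = (1/2)(1)((0) + (0) - (sin(2*θ))) = -sin(2*θ)/2
This equals the proposed value -sin(2*θ)/2.
True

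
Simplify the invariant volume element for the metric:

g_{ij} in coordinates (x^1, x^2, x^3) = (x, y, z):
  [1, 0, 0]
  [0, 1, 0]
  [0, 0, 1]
det(g) = 1
√|det(g)| = 1
Volume element: dV = 1 dx dy dz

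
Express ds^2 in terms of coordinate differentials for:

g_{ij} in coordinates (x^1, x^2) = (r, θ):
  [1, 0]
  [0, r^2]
ds^2 = g_{ij} dx^i dx^j; only the non-zero components contribute.
ds^2 = dr^2 + r^2 dθ^2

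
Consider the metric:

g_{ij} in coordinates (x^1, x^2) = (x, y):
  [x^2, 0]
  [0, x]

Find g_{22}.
With x^1 = x, x^2 = y, g_{22} = g_{yy} is the row-2, column-2 entry of the matrix.
g_{22} = x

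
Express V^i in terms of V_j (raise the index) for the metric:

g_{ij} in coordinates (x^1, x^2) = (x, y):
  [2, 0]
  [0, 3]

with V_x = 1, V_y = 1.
Inverse metric (diagonal): g^{xx} = 1/2, g^{yy} = 1/3
V^i = g^{ij} V_j:
V^x = (1/2)(1) + (0)(1) = 1/2
V^y = (0)(1) + (1/3)(1) = 1/3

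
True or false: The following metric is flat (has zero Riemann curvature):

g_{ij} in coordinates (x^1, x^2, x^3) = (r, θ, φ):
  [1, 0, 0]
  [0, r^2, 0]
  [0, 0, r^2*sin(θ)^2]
Non-zero Christoffel symbols:
Γ^r_{θ θ} = -r
Γ^r_{φ φ} = -r*sin(θ)^2
Γ^θ_{r θ} = 1/r
Γ^θ_{φ φ} = -sin(2*θ)/2
Γ^φ_{r φ} = 1/r
Γ^φ_{θ φ} = 1/tan(θ)
Ricci tensor: R_{rr} = 0, R_{rθ} = 0, R_{rφ} = 0, R_{θθ} = 0, R_{θφ} = 0, R_{φφ} = 0
All R_{ij} vanish; in 3 dimensions the Riemann tensor is fully determined by the Ricci tensor, so R^i_{jkl} = 0: the metric is flat (curvilinear coordinates on flat space).
True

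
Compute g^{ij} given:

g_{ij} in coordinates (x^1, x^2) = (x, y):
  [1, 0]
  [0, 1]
The metric is diagonal, so g^{ij} is diagonal with entries 1/g_{ii}: diag(1, 1).
g^{ij}:
  [1, 0]
  [0, 1]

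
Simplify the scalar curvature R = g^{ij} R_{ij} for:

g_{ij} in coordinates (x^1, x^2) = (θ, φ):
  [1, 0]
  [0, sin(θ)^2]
Non-zero Christoffel symbols (Γ^k_{ij} = Γ^k_{ji}):
Γ^θ_{φ φ} = -sin(2*θ)/2
Γ^φ_{θ φ} = 1/tan(θ)
Ricci tensor (R_{ij} = R^k_{ikj}): R_{θθ} = 1, R_{θφ} = 0, R_{φφ} = sin(θ)^2
Inverse metric: g^{θθ} = 1, g^{φφ} = 1/sin(θ)^2
R = g^{ij} R_{ij} = (1)(1) + (1/sin(θ)^2)(sin(θ)^2) = 2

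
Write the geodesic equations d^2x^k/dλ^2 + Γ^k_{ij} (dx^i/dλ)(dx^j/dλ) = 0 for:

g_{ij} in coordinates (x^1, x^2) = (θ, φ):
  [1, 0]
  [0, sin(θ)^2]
Geodesic equation: d^2x^k/dλ^2 + Γ^k_{ij} (dx^i/dλ)(dx^j/dλ) = 0.
Non-zero Christoffel symbols:
Γ^θ_{φ φ} = -sin(2*θ)/2
Γ^φ_{θ φ} = 1/tan(θ)
Substituting (the symmetric pair Γ^k_{ij}, Γ^k_{ji} combines into a factor 2):
d^2θ/dλ^2 - (sin(2*θ)/2) (dφ/dλ)^2 = 0
d^2φ/dλ^2 + (2/tan(θ)) (dθ/dλ)(dφ/dλ) = 0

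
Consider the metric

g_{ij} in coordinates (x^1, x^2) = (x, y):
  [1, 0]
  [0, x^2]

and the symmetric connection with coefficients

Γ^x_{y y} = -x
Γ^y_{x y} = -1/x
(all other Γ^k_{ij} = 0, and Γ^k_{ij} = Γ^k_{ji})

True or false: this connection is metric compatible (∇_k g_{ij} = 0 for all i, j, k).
Using ∇_k g_{ij} = ∂_k g_{ij} - Γ^m_{ki} g_{mj} - Γ^m_{kj} g_{im}:
∇_y g_{xy} = (0) - (-x) - (-x) = 2*x ≠ 0
So the connection is not metric compatible (it is not the Levi-Civita connection).
False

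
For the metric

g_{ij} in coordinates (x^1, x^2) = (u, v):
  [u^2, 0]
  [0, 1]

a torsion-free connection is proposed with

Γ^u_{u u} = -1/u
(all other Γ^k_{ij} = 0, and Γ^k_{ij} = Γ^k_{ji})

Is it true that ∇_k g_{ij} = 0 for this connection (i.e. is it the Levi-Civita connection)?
Using ∇_k g_{ij} = ∂_k g_{ij} - Γ^m_{ki} g_{mj} - Γ^m_{kj} g_{im}:
∇_u g_{uu} = (2*u) - (-u) - (-u) = 4*u ≠ 0
So the connection is not metric compatible (it is not the Levi-Civita connection).
No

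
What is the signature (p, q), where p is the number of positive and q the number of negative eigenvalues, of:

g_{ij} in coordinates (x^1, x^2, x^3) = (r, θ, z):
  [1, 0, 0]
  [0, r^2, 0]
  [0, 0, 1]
The metric is diagonal, so its eigenvalues are the diagonal entries: 1, r^2, 1 (at a generic point, where coordinate-dependent entries are positive).
3 positive, 0 negative.
(3, 0) - Riemannian (positive definite)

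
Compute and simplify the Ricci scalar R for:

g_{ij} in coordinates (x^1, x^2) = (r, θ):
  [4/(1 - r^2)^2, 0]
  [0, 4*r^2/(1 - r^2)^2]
Non-zero Christoffel symbols (Γ^k_{ij} = Γ^k_{ji}):
Γ^r_{r r} = 2*r/(1 - r^2)
Γ^r_{θ θ} = (r^3 + r)/(r^2 - 1)
Γ^θ_{r θ} = (-r^2 - 1)/(r^3 - r)
Ricci tensor (R_{ij} = R^k_{ikj}): R_{rr} = -4/(r^2 - 1)^2, R_{rθ} = 0, R_{θθ} = -4*r^2/(r^2 - 1)^2
Inverse metric: g^{rr} = (1 - r^2)^2/4, g^{θθ} = (1 - r^2)^2/(4*r^2)
R = g^{ij} R_{ij} = ((1 - r^2)^2/4)(-4/(r^2 - 1)^2) + ((1 - r^2)^2/(4*r^2))(-4*r^2/(r^2 - 1)^2) = -2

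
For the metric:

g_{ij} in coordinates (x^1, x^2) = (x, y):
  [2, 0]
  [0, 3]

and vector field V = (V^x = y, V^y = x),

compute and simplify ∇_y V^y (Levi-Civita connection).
All Christoffel symbols are zero.
∇_y V^y = ∂_y V^y + Γ^y_{y j} V^j
  = (0) + (0)(y) + (0)(x)
  = 0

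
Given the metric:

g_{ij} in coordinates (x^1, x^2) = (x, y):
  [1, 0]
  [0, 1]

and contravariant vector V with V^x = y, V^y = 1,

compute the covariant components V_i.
V_i = g_{ij} V^j:
V_x = (1)(y) + (0)(1) = y
V_y = (0)(y) + (1)(1) = 1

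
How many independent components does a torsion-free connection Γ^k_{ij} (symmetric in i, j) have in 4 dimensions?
Γ^k_{ij} has n choices for the upper index and n(n+1)/2 independent symmetric lower index pairs.
Total = 4 × 4×5/2 = 4 × 10 = 40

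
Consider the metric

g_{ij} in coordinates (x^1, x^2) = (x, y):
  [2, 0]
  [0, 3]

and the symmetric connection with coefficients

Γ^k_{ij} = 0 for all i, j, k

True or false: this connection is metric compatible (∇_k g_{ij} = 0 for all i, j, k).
Using ∇_k g_{ij} = ∂_k g_{ij} - Γ^m_{ki} g_{mj} - Γ^m_{kj} g_{im}:
e.g. ∇_y g_{xx} = (0) - (0) - (0) = 0
Every component ∇_k g_{ij} vanishes: the connection is metric compatible.
True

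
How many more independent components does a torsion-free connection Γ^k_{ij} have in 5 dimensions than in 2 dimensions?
Independent components in n dimensions: n × n(n+1)/2 = n^2(n+1)/2.
5D: 5 × 15 = 75
2D: 2 × 3 = 6
Difference = 75 - 6 = 69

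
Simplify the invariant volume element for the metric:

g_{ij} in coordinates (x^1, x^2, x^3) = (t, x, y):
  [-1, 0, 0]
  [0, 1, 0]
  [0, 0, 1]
det(g) = -1
√|det(g)| = 1
Volume element: dV = 1 dt dx dy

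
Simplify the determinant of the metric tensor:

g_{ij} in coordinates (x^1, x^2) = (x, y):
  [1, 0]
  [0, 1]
For a 2×2 metric: det(g) = g_{11}·g_{22} - g_{12}·g_{21}
= (1)·(1) - (0)·(0)
= 1 - 0
det(g) = 1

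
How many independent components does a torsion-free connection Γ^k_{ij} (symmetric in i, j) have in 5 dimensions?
Γ^k_{ij} has n choices for the upper index and n(n+1)/2 independent symmetric lower index pairs.
Total = 5 × 5×6/2 = 5 × 15 = 75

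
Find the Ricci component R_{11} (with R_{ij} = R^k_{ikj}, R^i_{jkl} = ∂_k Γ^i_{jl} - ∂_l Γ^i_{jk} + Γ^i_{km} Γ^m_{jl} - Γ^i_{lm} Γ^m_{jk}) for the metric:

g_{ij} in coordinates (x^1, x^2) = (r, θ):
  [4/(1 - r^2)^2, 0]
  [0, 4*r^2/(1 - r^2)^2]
Non-zero Christoffel symbols (Γ^k_{ij} = Γ^k_{ji}):
Γ^r_{r r} = 2*r/(1 - r^2)
Γ^r_{θ θ} = (r^3 + r)/(r^2 - 1)
Γ^θ_{r θ} = (-r^2 - 1)/(r^3 - r)
R^r_{r r r} = 0 (a repeated index in an antisymmetric pair)
R^θ_{r θ r} = ∂_θ Γ^θ_{r r} - ∂_r Γ^θ_{r θ} + Γ^θ_{θ m} Γ^m_{r r} - Γ^θ_{r m} Γ^m_{r θ}
  = (0) - ((r^4 + 4*r^2 - 1)/(r^3 - r)^2) + (2*(r^2 + 1)/(r^2 - 1)^2) - ((r^2 + 1)^2/(r^3 - r)^2) = -4/(r^2 - 1)^2
R_{rr} = R^r_{r r r} + R^θ_{r θ r} = (0) + (-4/(r^2 - 1)^2) = -4/(r^2 - 1)^2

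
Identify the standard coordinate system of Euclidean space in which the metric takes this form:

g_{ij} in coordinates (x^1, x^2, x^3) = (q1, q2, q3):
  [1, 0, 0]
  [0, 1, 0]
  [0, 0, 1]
All components are constant and the metric is the identity, i.e. orthonormal rectilinear coordinates.
Cartesian (3D) coordinates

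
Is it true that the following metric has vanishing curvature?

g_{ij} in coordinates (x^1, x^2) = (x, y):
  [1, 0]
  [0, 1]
All metric components are constant, so every Christoffel symbol vanishes and R^i_{jkl} = 0.
Yes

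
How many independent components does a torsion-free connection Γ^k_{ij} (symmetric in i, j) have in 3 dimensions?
Γ^k_{ij} has n choices for the upper index and n(n+1)/2 independent symmetric lower index pairs.
Total = 3 × 3×4/2 = 3 × 6 = 18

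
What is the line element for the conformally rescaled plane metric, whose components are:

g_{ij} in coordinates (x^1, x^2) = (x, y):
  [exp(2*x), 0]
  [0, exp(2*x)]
ds^2 = g_{ij} dx^i dx^j; only the non-zero components contribute.
ds^2 = exp(2*x) dx^2 + exp(2*x) dy^2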